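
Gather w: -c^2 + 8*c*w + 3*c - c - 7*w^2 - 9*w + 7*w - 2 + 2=-c^2 + 2*c - 7*w^2 + w*(8*c - 2)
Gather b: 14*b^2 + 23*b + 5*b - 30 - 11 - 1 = 14*b^2 + 28*b - 42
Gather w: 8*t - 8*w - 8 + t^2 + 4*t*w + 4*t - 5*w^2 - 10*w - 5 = t^2 + 12*t - 5*w^2 + w*(4*t - 18) - 13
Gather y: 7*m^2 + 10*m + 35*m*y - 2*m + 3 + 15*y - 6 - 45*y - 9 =7*m^2 + 8*m + y*(35*m - 30) - 12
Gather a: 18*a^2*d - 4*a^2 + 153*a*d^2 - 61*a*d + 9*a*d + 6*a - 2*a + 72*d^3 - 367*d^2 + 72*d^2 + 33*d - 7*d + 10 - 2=a^2*(18*d - 4) + a*(153*d^2 - 52*d + 4) + 72*d^3 - 295*d^2 + 26*d + 8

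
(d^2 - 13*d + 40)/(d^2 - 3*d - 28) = (-d^2 + 13*d - 40)/(-d^2 + 3*d + 28)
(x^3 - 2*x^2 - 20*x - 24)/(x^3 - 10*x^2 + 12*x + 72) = (x + 2)/(x - 6)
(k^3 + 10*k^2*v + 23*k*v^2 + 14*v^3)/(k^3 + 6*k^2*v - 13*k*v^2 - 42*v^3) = (-k - v)/(-k + 3*v)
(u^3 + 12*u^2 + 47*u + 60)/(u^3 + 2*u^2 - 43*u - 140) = (u + 3)/(u - 7)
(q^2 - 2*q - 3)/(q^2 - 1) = (q - 3)/(q - 1)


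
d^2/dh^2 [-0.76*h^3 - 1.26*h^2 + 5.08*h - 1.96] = -4.56*h - 2.52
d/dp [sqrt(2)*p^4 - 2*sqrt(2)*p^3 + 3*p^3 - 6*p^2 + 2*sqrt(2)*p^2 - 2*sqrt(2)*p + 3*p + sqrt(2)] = 4*sqrt(2)*p^3 - 6*sqrt(2)*p^2 + 9*p^2 - 12*p + 4*sqrt(2)*p - 2*sqrt(2) + 3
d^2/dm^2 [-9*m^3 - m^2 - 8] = -54*m - 2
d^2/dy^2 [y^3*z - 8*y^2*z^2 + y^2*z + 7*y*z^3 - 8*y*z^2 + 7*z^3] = 2*z*(3*y - 8*z + 1)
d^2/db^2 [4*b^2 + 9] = 8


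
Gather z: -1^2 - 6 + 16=9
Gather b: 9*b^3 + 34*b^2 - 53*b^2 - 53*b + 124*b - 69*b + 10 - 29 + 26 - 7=9*b^3 - 19*b^2 + 2*b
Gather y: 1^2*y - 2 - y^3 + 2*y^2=-y^3 + 2*y^2 + y - 2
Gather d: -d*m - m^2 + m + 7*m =-d*m - m^2 + 8*m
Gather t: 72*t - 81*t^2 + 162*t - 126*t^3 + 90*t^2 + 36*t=-126*t^3 + 9*t^2 + 270*t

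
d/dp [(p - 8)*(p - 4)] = 2*p - 12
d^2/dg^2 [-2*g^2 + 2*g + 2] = -4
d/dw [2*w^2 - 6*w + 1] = 4*w - 6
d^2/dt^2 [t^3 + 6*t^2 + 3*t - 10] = 6*t + 12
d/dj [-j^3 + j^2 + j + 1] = -3*j^2 + 2*j + 1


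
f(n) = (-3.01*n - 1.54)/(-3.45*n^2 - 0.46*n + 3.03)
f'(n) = (-3.01*n - 1.54)*(6.9*n + 0.46)/(-3.45*n^2 - 0.46*n + 3.03)^2 - 3.01/(-3.45*n^2 - 0.46*n + 3.03) = (10.3845*n^2 + 1.3846*n - (3.01*n + 1.54)*(6.9*n + 0.46) - 9.1203)/(3.45*n^2 + 0.46*n - 3.03)^2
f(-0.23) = -0.29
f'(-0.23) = -0.91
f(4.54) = 0.22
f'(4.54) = -0.06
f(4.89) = 0.20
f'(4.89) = -0.05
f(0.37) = -1.11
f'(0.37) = -2.66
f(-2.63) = -0.32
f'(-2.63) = -0.14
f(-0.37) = -0.16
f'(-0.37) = -0.98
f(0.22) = -0.80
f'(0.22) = -1.66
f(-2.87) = -0.29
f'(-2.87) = -0.11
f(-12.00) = -0.07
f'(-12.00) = -0.01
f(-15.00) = -0.06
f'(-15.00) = -0.00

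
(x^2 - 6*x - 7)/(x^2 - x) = (x^2 - 6*x - 7)/(x*(x - 1))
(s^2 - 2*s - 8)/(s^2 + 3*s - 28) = (s + 2)/(s + 7)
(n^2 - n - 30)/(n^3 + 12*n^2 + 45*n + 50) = (n - 6)/(n^2 + 7*n + 10)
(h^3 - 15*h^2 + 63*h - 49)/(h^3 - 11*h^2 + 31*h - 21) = (h - 7)/(h - 3)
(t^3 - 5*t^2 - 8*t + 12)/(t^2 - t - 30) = (t^2 + t - 2)/(t + 5)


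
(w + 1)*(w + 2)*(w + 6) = w^3 + 9*w^2 + 20*w + 12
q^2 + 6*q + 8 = (q + 2)*(q + 4)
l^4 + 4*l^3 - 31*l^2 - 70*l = l*(l - 5)*(l + 2)*(l + 7)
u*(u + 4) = u^2 + 4*u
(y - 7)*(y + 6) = y^2 - y - 42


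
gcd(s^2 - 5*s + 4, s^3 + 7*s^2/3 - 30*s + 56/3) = s - 4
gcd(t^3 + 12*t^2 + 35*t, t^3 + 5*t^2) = t^2 + 5*t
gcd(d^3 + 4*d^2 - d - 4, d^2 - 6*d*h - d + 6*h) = d - 1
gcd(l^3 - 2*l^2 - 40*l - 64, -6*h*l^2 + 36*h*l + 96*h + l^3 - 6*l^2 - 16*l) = l^2 - 6*l - 16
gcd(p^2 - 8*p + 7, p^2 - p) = p - 1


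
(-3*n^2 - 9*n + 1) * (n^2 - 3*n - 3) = -3*n^4 + 37*n^2 + 24*n - 3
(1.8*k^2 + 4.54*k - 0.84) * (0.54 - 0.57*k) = -1.026*k^3 - 1.6158*k^2 + 2.9304*k - 0.4536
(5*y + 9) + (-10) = 5*y - 1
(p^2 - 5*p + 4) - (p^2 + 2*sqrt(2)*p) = -5*p - 2*sqrt(2)*p + 4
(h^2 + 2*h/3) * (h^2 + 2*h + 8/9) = h^4 + 8*h^3/3 + 20*h^2/9 + 16*h/27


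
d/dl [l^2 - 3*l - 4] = 2*l - 3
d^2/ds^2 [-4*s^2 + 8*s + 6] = -8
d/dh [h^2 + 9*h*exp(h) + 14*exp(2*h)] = 9*h*exp(h) + 2*h + 28*exp(2*h) + 9*exp(h)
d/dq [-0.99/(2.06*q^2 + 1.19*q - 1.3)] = (4.0788*q + 1.1781)/(2.06*q^2 + 1.19*q - 1.3)^2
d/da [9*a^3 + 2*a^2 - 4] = a*(27*a + 4)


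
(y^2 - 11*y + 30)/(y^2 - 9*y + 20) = (y - 6)/(y - 4)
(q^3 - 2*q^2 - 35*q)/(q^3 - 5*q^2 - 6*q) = (-q^2 + 2*q + 35)/(-q^2 + 5*q + 6)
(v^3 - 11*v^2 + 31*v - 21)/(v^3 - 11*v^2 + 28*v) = (v^2 - 4*v + 3)/(v*(v - 4))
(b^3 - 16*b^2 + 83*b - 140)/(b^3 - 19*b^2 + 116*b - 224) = (b - 5)/(b - 8)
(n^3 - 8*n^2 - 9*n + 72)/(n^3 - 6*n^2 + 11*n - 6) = (n^2 - 5*n - 24)/(n^2 - 3*n + 2)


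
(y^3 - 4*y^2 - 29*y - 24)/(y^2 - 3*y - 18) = (y^2 - 7*y - 8)/(y - 6)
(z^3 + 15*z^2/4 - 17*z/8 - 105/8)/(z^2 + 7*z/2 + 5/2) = (4*z^2 + 5*z - 21)/(4*(z + 1))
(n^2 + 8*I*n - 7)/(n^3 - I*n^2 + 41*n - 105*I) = (n + I)/(n^2 - 8*I*n - 15)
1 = 1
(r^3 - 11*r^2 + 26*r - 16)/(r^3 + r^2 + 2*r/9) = 9*(r^3 - 11*r^2 + 26*r - 16)/(r*(9*r^2 + 9*r + 2))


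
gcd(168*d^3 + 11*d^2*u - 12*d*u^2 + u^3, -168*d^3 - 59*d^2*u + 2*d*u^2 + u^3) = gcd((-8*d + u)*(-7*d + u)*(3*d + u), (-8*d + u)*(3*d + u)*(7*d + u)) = -24*d^2 - 5*d*u + u^2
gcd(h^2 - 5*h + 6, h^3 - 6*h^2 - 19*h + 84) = h - 3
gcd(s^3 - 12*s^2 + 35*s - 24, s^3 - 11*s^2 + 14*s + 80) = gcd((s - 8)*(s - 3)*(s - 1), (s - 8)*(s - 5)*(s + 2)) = s - 8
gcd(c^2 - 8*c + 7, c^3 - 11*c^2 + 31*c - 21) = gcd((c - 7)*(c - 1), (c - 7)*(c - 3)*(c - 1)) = c^2 - 8*c + 7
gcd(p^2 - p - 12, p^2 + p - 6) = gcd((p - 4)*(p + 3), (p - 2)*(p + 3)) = p + 3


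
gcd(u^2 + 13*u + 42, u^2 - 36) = u + 6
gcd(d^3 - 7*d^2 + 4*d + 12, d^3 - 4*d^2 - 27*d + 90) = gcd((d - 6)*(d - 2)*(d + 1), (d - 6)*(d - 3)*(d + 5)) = d - 6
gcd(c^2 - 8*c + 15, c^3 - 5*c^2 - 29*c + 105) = c - 3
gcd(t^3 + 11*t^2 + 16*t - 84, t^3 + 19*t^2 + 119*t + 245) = t + 7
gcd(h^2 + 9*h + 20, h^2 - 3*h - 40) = h + 5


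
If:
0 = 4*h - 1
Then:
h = 1/4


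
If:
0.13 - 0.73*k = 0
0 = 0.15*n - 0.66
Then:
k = 0.18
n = 4.40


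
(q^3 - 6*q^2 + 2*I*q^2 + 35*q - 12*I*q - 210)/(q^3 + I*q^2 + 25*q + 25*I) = (q^2 + q*(-6 + 7*I) - 42*I)/(q^2 + 6*I*q - 5)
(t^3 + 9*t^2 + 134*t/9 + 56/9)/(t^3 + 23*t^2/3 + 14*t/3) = (t + 4/3)/t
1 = 1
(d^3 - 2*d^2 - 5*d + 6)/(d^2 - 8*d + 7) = (d^2 - d - 6)/(d - 7)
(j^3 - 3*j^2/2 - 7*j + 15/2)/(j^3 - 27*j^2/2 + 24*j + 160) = (j^2 - 4*j + 3)/(j^2 - 16*j + 64)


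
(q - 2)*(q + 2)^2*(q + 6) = q^4 + 8*q^3 + 8*q^2 - 32*q - 48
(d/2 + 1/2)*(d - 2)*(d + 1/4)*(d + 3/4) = d^4/2 - 45*d^2/32 - 35*d/32 - 3/16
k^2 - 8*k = k*(k - 8)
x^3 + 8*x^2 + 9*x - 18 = (x - 1)*(x + 3)*(x + 6)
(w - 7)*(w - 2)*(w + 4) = w^3 - 5*w^2 - 22*w + 56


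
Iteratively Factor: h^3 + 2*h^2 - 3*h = (h)*(h^2 + 2*h - 3) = h*(h - 1)*(h + 3)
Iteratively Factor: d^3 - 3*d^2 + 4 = (d - 2)*(d^2 - d - 2) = (d - 2)^2*(d + 1)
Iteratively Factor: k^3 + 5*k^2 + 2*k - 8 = (k + 2)*(k^2 + 3*k - 4) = (k - 1)*(k + 2)*(k + 4)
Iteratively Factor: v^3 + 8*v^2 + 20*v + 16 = (v + 2)*(v^2 + 6*v + 8) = (v + 2)*(v + 4)*(v + 2)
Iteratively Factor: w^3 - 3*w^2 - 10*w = (w + 2)*(w^2 - 5*w) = (w - 5)*(w + 2)*(w)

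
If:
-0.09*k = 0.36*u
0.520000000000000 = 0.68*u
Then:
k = -3.06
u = 0.76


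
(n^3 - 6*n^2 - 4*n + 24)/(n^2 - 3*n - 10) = (n^2 - 8*n + 12)/(n - 5)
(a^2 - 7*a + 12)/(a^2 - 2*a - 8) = (a - 3)/(a + 2)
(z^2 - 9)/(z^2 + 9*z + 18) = (z - 3)/(z + 6)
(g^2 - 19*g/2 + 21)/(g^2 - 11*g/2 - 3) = (2*g - 7)/(2*g + 1)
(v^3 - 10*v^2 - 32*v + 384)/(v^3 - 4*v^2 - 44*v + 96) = (v - 8)/(v - 2)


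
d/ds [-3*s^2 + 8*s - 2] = 8 - 6*s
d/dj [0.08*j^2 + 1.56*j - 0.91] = 0.16*j + 1.56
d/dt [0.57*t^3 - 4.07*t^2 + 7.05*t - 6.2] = 1.71*t^2 - 8.14*t + 7.05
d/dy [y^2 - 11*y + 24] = 2*y - 11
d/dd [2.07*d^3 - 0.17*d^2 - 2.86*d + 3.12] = 6.21*d^2 - 0.34*d - 2.86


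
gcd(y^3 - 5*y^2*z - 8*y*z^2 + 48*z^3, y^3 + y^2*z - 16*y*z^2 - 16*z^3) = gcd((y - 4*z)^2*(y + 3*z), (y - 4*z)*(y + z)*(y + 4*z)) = y - 4*z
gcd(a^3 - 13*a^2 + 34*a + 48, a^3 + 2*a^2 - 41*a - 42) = a^2 - 5*a - 6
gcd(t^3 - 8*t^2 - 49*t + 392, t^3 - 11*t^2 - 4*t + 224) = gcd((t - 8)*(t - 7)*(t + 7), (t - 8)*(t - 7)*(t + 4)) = t^2 - 15*t + 56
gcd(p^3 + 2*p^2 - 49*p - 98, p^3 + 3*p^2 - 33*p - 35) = p + 7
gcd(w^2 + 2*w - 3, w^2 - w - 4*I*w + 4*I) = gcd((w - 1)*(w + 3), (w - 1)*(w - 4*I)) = w - 1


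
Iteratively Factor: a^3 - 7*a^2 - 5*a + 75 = (a - 5)*(a^2 - 2*a - 15) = (a - 5)*(a + 3)*(a - 5)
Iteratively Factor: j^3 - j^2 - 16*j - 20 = (j + 2)*(j^2 - 3*j - 10) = (j + 2)^2*(j - 5)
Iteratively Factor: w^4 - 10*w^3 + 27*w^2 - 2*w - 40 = (w - 5)*(w^3 - 5*w^2 + 2*w + 8) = (w - 5)*(w - 4)*(w^2 - w - 2) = (w - 5)*(w - 4)*(w + 1)*(w - 2)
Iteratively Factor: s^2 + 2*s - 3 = (s - 1)*(s + 3)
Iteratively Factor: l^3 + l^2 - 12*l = (l + 4)*(l^2 - 3*l) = l*(l + 4)*(l - 3)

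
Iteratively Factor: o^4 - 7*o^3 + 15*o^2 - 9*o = (o)*(o^3 - 7*o^2 + 15*o - 9) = o*(o - 1)*(o^2 - 6*o + 9) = o*(o - 3)*(o - 1)*(o - 3)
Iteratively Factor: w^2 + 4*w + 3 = (w + 3)*(w + 1)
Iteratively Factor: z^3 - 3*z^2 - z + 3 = (z - 1)*(z^2 - 2*z - 3) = (z - 3)*(z - 1)*(z + 1)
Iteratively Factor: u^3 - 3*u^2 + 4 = (u - 2)*(u^2 - u - 2) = (u - 2)^2*(u + 1)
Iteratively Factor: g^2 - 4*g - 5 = (g + 1)*(g - 5)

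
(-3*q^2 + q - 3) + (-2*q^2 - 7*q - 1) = -5*q^2 - 6*q - 4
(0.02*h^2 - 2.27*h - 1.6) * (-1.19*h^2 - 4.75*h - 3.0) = -0.0238*h^4 + 2.6063*h^3 + 12.6265*h^2 + 14.41*h + 4.8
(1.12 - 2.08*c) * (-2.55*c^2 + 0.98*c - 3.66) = 5.304*c^3 - 4.8944*c^2 + 8.7104*c - 4.0992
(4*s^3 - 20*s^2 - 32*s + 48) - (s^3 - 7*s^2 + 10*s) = 3*s^3 - 13*s^2 - 42*s + 48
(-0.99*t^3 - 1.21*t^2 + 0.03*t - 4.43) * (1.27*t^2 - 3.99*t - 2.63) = -1.2573*t^5 + 2.4134*t^4 + 7.4697*t^3 - 2.5635*t^2 + 17.5968*t + 11.6509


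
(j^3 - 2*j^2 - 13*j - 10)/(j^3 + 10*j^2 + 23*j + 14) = (j - 5)/(j + 7)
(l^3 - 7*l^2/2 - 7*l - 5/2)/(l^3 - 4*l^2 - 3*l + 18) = (2*l^3 - 7*l^2 - 14*l - 5)/(2*(l^3 - 4*l^2 - 3*l + 18))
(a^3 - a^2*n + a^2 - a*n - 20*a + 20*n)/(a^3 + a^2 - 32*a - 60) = (a^2 - a*n - 4*a + 4*n)/(a^2 - 4*a - 12)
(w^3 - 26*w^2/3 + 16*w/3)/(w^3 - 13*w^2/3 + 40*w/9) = 3*(3*w^2 - 26*w + 16)/(9*w^2 - 39*w + 40)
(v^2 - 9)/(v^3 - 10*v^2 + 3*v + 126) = (v - 3)/(v^2 - 13*v + 42)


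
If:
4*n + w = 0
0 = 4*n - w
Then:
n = 0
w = 0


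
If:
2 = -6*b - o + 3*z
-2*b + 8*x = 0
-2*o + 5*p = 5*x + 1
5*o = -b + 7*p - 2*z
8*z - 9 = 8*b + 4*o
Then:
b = 159/409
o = -683/1636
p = 213/1636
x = 159/1636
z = 2135/1636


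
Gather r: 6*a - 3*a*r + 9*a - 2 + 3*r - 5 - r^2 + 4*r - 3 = 15*a - r^2 + r*(7 - 3*a) - 10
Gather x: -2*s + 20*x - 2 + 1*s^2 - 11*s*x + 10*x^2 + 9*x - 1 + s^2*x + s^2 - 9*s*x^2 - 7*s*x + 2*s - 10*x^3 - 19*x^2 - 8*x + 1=2*s^2 - 10*x^3 + x^2*(-9*s - 9) + x*(s^2 - 18*s + 21) - 2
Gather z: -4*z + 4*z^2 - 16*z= 4*z^2 - 20*z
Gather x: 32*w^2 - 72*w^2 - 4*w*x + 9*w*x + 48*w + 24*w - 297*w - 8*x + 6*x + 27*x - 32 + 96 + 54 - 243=-40*w^2 - 225*w + x*(5*w + 25) - 125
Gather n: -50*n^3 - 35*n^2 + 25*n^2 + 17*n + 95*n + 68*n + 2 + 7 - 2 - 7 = -50*n^3 - 10*n^2 + 180*n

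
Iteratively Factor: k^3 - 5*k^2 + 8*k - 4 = (k - 2)*(k^2 - 3*k + 2) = (k - 2)*(k - 1)*(k - 2)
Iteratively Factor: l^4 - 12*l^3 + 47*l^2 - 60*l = (l - 3)*(l^3 - 9*l^2 + 20*l) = (l - 4)*(l - 3)*(l^2 - 5*l) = l*(l - 4)*(l - 3)*(l - 5)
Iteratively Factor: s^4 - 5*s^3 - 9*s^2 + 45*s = (s - 3)*(s^3 - 2*s^2 - 15*s) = (s - 5)*(s - 3)*(s^2 + 3*s) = s*(s - 5)*(s - 3)*(s + 3)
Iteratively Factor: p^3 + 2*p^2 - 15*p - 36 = (p - 4)*(p^2 + 6*p + 9) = (p - 4)*(p + 3)*(p + 3)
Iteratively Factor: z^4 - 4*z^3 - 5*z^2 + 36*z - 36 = (z - 3)*(z^3 - z^2 - 8*z + 12) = (z - 3)*(z + 3)*(z^2 - 4*z + 4) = (z - 3)*(z - 2)*(z + 3)*(z - 2)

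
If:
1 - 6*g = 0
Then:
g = 1/6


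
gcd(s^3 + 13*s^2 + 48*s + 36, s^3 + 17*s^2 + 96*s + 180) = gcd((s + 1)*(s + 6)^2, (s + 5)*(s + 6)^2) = s^2 + 12*s + 36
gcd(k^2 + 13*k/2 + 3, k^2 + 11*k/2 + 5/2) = k + 1/2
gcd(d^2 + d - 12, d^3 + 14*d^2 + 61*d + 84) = d + 4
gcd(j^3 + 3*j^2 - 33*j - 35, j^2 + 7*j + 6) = j + 1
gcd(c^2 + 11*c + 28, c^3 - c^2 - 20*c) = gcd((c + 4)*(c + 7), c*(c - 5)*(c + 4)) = c + 4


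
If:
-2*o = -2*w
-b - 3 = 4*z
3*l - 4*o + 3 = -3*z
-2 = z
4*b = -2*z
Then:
No Solution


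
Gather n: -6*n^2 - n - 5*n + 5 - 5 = -6*n^2 - 6*n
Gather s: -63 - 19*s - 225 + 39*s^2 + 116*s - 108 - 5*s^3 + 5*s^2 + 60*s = -5*s^3 + 44*s^2 + 157*s - 396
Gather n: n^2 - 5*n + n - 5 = n^2 - 4*n - 5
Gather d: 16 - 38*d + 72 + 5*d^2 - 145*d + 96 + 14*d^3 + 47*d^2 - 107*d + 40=14*d^3 + 52*d^2 - 290*d + 224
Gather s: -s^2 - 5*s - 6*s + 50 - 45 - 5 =-s^2 - 11*s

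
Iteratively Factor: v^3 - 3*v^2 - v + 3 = (v + 1)*(v^2 - 4*v + 3) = (v - 3)*(v + 1)*(v - 1)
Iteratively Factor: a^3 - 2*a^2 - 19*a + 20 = (a + 4)*(a^2 - 6*a + 5) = (a - 1)*(a + 4)*(a - 5)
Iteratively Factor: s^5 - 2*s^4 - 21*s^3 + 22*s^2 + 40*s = (s + 1)*(s^4 - 3*s^3 - 18*s^2 + 40*s) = s*(s + 1)*(s^3 - 3*s^2 - 18*s + 40) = s*(s - 2)*(s + 1)*(s^2 - s - 20) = s*(s - 5)*(s - 2)*(s + 1)*(s + 4)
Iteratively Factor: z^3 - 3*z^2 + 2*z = (z)*(z^2 - 3*z + 2) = z*(z - 1)*(z - 2)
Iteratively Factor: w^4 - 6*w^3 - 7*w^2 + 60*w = (w - 4)*(w^3 - 2*w^2 - 15*w) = w*(w - 4)*(w^2 - 2*w - 15) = w*(w - 5)*(w - 4)*(w + 3)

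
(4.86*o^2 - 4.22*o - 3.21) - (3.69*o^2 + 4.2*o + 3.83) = 1.17*o^2 - 8.42*o - 7.04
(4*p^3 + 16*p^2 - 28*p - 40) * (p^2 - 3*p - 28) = 4*p^5 + 4*p^4 - 188*p^3 - 404*p^2 + 904*p + 1120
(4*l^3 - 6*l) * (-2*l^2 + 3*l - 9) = -8*l^5 + 12*l^4 - 24*l^3 - 18*l^2 + 54*l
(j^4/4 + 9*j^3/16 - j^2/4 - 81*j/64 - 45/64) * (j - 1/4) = j^5/4 + j^4/2 - 25*j^3/64 - 77*j^2/64 - 99*j/256 + 45/256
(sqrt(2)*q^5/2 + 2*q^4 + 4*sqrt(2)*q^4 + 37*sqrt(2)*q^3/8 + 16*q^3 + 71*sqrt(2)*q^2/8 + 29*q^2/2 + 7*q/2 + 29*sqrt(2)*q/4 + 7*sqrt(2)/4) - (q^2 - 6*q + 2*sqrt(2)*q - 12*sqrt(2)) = sqrt(2)*q^5/2 + 2*q^4 + 4*sqrt(2)*q^4 + 37*sqrt(2)*q^3/8 + 16*q^3 + 71*sqrt(2)*q^2/8 + 27*q^2/2 + 21*sqrt(2)*q/4 + 19*q/2 + 55*sqrt(2)/4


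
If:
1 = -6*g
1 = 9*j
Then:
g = -1/6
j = 1/9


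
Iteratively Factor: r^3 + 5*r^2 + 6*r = (r + 3)*(r^2 + 2*r) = (r + 2)*(r + 3)*(r)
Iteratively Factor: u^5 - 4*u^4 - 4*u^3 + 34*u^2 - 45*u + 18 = (u + 3)*(u^4 - 7*u^3 + 17*u^2 - 17*u + 6) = (u - 2)*(u + 3)*(u^3 - 5*u^2 + 7*u - 3) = (u - 2)*(u - 1)*(u + 3)*(u^2 - 4*u + 3) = (u - 3)*(u - 2)*(u - 1)*(u + 3)*(u - 1)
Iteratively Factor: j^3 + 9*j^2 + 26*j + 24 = (j + 3)*(j^2 + 6*j + 8) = (j + 2)*(j + 3)*(j + 4)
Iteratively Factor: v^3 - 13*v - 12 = (v + 3)*(v^2 - 3*v - 4) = (v + 1)*(v + 3)*(v - 4)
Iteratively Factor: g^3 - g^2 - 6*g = (g + 2)*(g^2 - 3*g) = g*(g + 2)*(g - 3)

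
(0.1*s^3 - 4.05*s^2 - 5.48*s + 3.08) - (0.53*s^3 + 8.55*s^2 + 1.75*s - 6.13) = -0.43*s^3 - 12.6*s^2 - 7.23*s + 9.21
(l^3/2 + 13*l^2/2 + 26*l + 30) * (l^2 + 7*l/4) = l^5/2 + 59*l^4/8 + 299*l^3/8 + 151*l^2/2 + 105*l/2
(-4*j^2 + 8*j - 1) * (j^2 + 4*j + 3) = -4*j^4 - 8*j^3 + 19*j^2 + 20*j - 3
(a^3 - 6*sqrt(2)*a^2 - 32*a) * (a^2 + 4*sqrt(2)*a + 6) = a^5 - 2*sqrt(2)*a^4 - 74*a^3 - 164*sqrt(2)*a^2 - 192*a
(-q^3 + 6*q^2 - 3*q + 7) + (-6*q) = -q^3 + 6*q^2 - 9*q + 7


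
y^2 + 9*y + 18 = (y + 3)*(y + 6)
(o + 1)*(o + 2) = o^2 + 3*o + 2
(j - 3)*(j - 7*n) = j^2 - 7*j*n - 3*j + 21*n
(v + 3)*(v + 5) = v^2 + 8*v + 15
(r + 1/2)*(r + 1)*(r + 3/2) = r^3 + 3*r^2 + 11*r/4 + 3/4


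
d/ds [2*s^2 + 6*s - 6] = 4*s + 6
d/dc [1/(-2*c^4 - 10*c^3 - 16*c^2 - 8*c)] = (4*c^3 + 15*c^2 + 16*c + 4)/(2*c^2*(c^3 + 5*c^2 + 8*c + 4)^2)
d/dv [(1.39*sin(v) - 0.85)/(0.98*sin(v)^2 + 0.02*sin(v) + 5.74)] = (-1.3622*sin(v)^2 + 1.666*sin(v) + 7.9956)*cos(v)/(0.9604*sin(v)^4 + 0.0392*sin(v)^3 + 11.2508*sin(v)^2 + 0.2296*sin(v) + 32.9476)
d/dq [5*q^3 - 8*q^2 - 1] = q*(15*q - 16)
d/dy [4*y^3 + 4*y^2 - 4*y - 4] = 12*y^2 + 8*y - 4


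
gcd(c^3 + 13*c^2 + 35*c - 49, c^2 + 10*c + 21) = c + 7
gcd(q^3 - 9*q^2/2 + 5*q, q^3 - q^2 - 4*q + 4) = q - 2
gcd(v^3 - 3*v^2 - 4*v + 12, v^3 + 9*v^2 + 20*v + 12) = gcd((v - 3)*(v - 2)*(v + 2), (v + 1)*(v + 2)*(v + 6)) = v + 2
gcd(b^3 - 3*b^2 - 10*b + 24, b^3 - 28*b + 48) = b^2 - 6*b + 8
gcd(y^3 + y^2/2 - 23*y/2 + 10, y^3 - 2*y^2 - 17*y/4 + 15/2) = y - 5/2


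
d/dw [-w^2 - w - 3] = -2*w - 1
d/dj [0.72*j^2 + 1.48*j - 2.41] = 1.44*j + 1.48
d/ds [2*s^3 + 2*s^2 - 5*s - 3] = 6*s^2 + 4*s - 5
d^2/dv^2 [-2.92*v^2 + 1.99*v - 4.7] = -5.84000000000000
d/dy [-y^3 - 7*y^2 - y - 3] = -3*y^2 - 14*y - 1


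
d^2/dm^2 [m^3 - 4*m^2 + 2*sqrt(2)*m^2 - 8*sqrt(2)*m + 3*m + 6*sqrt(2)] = 6*m - 8 + 4*sqrt(2)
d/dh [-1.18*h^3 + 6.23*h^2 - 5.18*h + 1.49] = -3.54*h^2 + 12.46*h - 5.18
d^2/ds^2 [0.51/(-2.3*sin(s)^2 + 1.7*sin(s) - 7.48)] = (10.7916*sin(s)^4 - 5.9823*sin(s)^3 - 49.80966*sin(s)^2 + 18.44976*sin(s) + 14.60028)/(2.3*sin(s)^2 - 1.7*sin(s) + 7.48)^3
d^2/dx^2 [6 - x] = 0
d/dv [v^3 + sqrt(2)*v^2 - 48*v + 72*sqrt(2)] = 3*v^2 + 2*sqrt(2)*v - 48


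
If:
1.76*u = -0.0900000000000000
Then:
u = -0.05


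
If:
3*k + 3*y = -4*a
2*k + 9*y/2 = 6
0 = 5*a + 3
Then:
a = -3/5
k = -24/25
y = 44/25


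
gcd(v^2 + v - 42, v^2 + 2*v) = 1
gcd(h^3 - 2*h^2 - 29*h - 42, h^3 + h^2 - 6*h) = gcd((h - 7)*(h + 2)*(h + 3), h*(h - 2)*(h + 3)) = h + 3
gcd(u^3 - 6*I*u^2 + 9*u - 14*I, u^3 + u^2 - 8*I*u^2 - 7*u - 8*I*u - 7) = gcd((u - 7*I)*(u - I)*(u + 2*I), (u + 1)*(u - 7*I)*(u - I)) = u^2 - 8*I*u - 7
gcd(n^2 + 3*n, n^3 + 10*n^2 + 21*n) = n^2 + 3*n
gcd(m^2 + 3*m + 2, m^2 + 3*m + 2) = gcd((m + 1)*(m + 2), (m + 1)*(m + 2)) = m^2 + 3*m + 2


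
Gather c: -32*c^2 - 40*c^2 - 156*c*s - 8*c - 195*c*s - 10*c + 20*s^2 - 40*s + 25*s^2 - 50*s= -72*c^2 + c*(-351*s - 18) + 45*s^2 - 90*s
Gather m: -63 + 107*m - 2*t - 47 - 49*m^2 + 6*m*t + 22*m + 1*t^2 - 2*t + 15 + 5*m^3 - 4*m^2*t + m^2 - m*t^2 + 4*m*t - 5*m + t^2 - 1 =5*m^3 + m^2*(-4*t - 48) + m*(-t^2 + 10*t + 124) + 2*t^2 - 4*t - 96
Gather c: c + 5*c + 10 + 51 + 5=6*c + 66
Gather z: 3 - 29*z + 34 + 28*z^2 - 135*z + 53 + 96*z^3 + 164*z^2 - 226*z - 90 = 96*z^3 + 192*z^2 - 390*z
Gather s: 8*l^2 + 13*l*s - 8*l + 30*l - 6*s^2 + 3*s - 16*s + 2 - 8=8*l^2 + 22*l - 6*s^2 + s*(13*l - 13) - 6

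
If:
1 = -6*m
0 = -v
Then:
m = -1/6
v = 0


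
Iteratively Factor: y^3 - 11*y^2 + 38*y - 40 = (y - 2)*(y^2 - 9*y + 20) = (y - 4)*(y - 2)*(y - 5)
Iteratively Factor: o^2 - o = (o)*(o - 1)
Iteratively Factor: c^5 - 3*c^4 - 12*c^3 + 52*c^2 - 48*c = (c - 3)*(c^4 - 12*c^2 + 16*c) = (c - 3)*(c + 4)*(c^3 - 4*c^2 + 4*c) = c*(c - 3)*(c + 4)*(c^2 - 4*c + 4) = c*(c - 3)*(c - 2)*(c + 4)*(c - 2)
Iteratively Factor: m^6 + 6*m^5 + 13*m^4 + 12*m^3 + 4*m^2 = (m + 1)*(m^5 + 5*m^4 + 8*m^3 + 4*m^2) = (m + 1)*(m + 2)*(m^4 + 3*m^3 + 2*m^2) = m*(m + 1)*(m + 2)*(m^3 + 3*m^2 + 2*m) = m*(m + 1)*(m + 2)^2*(m^2 + m) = m^2*(m + 1)*(m + 2)^2*(m + 1)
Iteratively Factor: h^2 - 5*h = (h - 5)*(h)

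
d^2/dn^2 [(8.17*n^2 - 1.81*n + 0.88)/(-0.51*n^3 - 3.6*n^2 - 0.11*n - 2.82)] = (-4.25003400000001*n^6 + 2.82468600000004*n^5 + 19.942326*n^4 + 191.833194*n^3 + 397.688328*n^2 - 104.747904*n - 113.218916)/(0.132651*n^9 + 2.80908*n^8 + 19.914633*n^7 + 50.068206*n^6 + 35.360433*n^5 + 110.721492*n^4 + 18.868823*n^3 + 85.988286*n^2 + 2.624292*n + 22.425768)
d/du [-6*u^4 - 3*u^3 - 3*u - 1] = -24*u^3 - 9*u^2 - 3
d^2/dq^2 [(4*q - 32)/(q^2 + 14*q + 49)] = 8*(q - 38)/(q^4 + 28*q^3 + 294*q^2 + 1372*q + 2401)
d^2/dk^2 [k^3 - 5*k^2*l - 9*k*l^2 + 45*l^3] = 6*k - 10*l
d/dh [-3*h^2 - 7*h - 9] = -6*h - 7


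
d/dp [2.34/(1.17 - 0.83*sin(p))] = 1.9422*cos(p)/(0.83*sin(p) - 1.17)^2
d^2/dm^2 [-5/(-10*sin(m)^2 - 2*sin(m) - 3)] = 10*(-200*sin(m)^4 - 30*sin(m)^3 + 358*sin(m)^2 + 63*sin(m) - 26)/(10*sin(m)^2 + 2*sin(m) + 3)^3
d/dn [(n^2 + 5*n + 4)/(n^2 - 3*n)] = 4*(-2*n^2 - 2*n + 3)/(n^2*(n^2 - 6*n + 9))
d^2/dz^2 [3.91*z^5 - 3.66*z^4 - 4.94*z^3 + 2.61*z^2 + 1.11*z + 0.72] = 78.2*z^3 - 43.92*z^2 - 29.64*z + 5.22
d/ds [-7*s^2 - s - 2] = -14*s - 1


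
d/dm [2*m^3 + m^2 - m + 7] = 6*m^2 + 2*m - 1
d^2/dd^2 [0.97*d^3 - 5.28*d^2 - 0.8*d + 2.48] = 5.82*d - 10.56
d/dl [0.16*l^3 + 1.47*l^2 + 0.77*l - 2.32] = 0.48*l^2 + 2.94*l + 0.77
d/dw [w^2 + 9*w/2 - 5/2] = 2*w + 9/2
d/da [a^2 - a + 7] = 2*a - 1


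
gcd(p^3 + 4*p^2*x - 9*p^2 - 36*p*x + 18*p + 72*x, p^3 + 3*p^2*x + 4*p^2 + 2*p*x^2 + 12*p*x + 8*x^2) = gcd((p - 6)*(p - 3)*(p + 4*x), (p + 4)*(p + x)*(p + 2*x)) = 1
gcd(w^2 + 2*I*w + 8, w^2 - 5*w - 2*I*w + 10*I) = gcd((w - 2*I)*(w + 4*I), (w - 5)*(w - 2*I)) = w - 2*I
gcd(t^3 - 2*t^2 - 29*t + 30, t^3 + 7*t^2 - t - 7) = t - 1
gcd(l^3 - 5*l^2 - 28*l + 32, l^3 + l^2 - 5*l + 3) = l - 1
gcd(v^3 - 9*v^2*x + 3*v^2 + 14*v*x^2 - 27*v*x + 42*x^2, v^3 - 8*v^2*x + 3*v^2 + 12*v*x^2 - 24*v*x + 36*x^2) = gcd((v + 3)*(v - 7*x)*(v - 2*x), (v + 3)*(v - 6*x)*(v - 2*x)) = -v^2 + 2*v*x - 3*v + 6*x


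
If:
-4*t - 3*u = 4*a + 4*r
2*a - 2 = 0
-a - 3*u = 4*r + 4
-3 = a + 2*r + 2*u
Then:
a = 1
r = 1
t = 1/4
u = -3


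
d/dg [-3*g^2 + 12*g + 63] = 12 - 6*g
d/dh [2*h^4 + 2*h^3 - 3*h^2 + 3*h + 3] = 8*h^3 + 6*h^2 - 6*h + 3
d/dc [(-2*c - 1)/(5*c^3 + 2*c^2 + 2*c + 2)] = (20*c^3 + 19*c^2 + 4*c - 2)/(25*c^6 + 20*c^5 + 24*c^4 + 28*c^3 + 12*c^2 + 8*c + 4)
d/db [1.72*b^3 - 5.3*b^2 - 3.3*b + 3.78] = 5.16*b^2 - 10.6*b - 3.3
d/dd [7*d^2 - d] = 14*d - 1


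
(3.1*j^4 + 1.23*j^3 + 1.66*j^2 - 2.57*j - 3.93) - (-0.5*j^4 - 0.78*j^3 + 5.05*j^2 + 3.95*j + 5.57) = 3.6*j^4 + 2.01*j^3 - 3.39*j^2 - 6.52*j - 9.5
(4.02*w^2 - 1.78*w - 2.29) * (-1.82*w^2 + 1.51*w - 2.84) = -7.3164*w^4 + 9.3098*w^3 - 9.9368*w^2 + 1.5973*w + 6.5036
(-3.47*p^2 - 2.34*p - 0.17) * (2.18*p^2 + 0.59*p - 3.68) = -7.5646*p^4 - 7.1485*p^3 + 11.0184*p^2 + 8.5109*p + 0.6256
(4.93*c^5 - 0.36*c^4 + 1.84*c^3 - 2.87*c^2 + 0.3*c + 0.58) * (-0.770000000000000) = -3.7961*c^5 + 0.2772*c^4 - 1.4168*c^3 + 2.2099*c^2 - 0.231*c - 0.4466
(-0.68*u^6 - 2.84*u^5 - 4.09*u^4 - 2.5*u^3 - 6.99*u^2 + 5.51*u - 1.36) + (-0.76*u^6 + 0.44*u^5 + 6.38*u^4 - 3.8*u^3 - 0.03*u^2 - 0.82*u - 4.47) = -1.44*u^6 - 2.4*u^5 + 2.29*u^4 - 6.3*u^3 - 7.02*u^2 + 4.69*u - 5.83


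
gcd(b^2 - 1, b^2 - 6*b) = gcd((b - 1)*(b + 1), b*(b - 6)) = 1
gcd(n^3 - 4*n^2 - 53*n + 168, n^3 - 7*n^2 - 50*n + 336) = n^2 - n - 56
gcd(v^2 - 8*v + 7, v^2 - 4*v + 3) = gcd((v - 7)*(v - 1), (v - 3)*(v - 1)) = v - 1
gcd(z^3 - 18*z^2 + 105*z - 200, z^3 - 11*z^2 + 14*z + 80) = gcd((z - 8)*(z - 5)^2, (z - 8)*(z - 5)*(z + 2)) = z^2 - 13*z + 40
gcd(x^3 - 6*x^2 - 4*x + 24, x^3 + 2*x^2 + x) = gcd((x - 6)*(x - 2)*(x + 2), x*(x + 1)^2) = 1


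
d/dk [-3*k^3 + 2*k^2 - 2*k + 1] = -9*k^2 + 4*k - 2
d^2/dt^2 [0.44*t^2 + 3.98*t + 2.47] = 0.880000000000000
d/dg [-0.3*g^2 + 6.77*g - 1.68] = 6.77 - 0.6*g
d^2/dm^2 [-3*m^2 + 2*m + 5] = -6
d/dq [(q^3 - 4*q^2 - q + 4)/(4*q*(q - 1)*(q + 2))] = (5*q^2 + 8*q + 8)/(4*q^2*(q^2 + 4*q + 4))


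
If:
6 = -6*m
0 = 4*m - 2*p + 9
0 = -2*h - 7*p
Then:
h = -35/4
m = -1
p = 5/2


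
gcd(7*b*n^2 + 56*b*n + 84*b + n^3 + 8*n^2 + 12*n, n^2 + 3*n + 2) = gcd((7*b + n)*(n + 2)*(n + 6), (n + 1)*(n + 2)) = n + 2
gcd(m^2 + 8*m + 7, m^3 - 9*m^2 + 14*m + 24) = m + 1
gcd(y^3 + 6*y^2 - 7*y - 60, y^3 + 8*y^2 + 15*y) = y + 5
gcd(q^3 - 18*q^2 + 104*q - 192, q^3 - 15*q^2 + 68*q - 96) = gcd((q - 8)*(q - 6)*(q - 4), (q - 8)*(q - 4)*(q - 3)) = q^2 - 12*q + 32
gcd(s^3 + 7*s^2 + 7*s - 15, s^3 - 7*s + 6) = s^2 + 2*s - 3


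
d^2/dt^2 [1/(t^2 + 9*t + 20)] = 2*(-t^2 - 9*t + (2*t + 9)^2 - 20)/(t^2 + 9*t + 20)^3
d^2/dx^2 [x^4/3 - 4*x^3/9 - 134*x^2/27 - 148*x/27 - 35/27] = 4*x^2 - 8*x/3 - 268/27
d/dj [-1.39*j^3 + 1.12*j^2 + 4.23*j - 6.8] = -4.17*j^2 + 2.24*j + 4.23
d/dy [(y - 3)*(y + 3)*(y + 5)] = 3*y^2 + 10*y - 9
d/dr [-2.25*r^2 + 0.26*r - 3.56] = 0.26 - 4.5*r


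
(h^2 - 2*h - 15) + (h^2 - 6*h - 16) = 2*h^2 - 8*h - 31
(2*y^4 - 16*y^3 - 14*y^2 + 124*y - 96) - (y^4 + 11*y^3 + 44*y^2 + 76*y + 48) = y^4 - 27*y^3 - 58*y^2 + 48*y - 144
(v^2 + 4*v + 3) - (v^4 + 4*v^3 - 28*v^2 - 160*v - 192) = -v^4 - 4*v^3 + 29*v^2 + 164*v + 195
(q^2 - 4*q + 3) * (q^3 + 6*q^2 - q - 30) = q^5 + 2*q^4 - 22*q^3 - 8*q^2 + 117*q - 90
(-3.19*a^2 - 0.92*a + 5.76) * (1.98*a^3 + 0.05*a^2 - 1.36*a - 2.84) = -6.3162*a^5 - 1.9811*a^4 + 15.6972*a^3 + 10.5988*a^2 - 5.2208*a - 16.3584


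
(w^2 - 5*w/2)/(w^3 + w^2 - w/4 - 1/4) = 2*w*(2*w - 5)/(4*w^3 + 4*w^2 - w - 1)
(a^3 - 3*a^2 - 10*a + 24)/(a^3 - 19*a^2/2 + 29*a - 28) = 2*(a + 3)/(2*a - 7)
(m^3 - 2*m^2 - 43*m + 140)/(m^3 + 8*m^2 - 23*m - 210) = (m - 4)/(m + 6)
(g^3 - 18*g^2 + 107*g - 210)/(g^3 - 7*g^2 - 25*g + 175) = (g - 6)/(g + 5)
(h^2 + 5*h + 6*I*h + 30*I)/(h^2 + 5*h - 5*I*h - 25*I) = (h + 6*I)/(h - 5*I)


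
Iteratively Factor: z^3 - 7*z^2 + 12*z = (z - 3)*(z^2 - 4*z) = (z - 4)*(z - 3)*(z)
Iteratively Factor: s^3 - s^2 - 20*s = (s - 5)*(s^2 + 4*s) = s*(s - 5)*(s + 4)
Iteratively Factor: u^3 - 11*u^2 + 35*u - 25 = (u - 1)*(u^2 - 10*u + 25) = (u - 5)*(u - 1)*(u - 5)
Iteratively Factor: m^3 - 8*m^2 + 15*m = (m)*(m^2 - 8*m + 15) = m*(m - 5)*(m - 3)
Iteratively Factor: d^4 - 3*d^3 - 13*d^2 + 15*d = (d - 5)*(d^3 + 2*d^2 - 3*d) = (d - 5)*(d - 1)*(d^2 + 3*d) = d*(d - 5)*(d - 1)*(d + 3)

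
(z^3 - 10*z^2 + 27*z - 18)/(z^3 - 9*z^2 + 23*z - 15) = (z - 6)/(z - 5)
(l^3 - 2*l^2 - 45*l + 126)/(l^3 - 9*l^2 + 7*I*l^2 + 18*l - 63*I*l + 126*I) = (l + 7)/(l + 7*I)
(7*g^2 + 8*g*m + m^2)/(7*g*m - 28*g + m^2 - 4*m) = (g + m)/(m - 4)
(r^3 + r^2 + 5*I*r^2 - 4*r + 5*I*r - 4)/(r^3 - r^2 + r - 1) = (r^2 + r*(1 + 4*I) + 4*I)/(r^2 - r*(1 + I) + I)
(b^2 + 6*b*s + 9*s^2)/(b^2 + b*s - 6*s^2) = (-b - 3*s)/(-b + 2*s)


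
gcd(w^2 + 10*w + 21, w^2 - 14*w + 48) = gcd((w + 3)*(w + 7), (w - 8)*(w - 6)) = 1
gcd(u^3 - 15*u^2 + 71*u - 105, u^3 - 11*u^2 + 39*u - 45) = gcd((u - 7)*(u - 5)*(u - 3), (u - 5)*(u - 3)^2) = u^2 - 8*u + 15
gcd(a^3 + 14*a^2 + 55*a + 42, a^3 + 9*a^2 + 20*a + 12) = a^2 + 7*a + 6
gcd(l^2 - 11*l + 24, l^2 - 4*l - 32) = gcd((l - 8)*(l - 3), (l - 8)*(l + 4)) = l - 8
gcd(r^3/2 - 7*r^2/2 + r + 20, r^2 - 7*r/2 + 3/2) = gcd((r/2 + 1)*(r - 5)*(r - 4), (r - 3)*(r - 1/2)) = 1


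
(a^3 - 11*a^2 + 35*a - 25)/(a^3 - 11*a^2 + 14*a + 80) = (a^2 - 6*a + 5)/(a^2 - 6*a - 16)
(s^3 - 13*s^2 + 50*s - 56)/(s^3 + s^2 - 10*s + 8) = (s^2 - 11*s + 28)/(s^2 + 3*s - 4)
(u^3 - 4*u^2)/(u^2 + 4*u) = u*(u - 4)/(u + 4)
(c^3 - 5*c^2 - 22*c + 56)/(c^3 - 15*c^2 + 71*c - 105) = (c^2 + 2*c - 8)/(c^2 - 8*c + 15)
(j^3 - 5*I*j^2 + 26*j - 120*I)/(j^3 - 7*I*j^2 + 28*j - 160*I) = (j - 6*I)/(j - 8*I)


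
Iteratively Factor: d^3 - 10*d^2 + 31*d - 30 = (d - 3)*(d^2 - 7*d + 10) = (d - 5)*(d - 3)*(d - 2)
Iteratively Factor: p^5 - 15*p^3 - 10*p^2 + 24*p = (p + 2)*(p^4 - 2*p^3 - 11*p^2 + 12*p) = (p - 1)*(p + 2)*(p^3 - p^2 - 12*p) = (p - 4)*(p - 1)*(p + 2)*(p^2 + 3*p) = p*(p - 4)*(p - 1)*(p + 2)*(p + 3)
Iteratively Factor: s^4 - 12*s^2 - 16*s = (s)*(s^3 - 12*s - 16) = s*(s + 2)*(s^2 - 2*s - 8) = s*(s + 2)^2*(s - 4)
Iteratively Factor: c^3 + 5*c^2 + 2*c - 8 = (c - 1)*(c^2 + 6*c + 8) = (c - 1)*(c + 2)*(c + 4)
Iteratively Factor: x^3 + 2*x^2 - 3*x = (x)*(x^2 + 2*x - 3) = x*(x + 3)*(x - 1)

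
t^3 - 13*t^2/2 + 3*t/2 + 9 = (t - 6)*(t - 3/2)*(t + 1)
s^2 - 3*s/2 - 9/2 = (s - 3)*(s + 3/2)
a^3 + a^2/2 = a^2*(a + 1/2)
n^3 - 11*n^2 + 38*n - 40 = (n - 5)*(n - 4)*(n - 2)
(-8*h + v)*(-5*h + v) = 40*h^2 - 13*h*v + v^2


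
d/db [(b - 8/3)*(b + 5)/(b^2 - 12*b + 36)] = (38 - 43*b)/(3*(b^3 - 18*b^2 + 108*b - 216))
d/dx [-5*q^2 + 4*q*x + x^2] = 4*q + 2*x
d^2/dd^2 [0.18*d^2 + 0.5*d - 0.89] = 0.360000000000000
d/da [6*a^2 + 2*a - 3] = 12*a + 2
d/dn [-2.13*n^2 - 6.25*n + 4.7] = -4.26*n - 6.25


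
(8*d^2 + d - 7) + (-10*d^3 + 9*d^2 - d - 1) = -10*d^3 + 17*d^2 - 8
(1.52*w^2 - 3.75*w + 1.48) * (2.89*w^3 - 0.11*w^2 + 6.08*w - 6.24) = 4.3928*w^5 - 11.0047*w^4 + 13.9313*w^3 - 32.4476*w^2 + 32.3984*w - 9.2352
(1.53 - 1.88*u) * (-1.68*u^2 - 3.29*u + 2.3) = 3.1584*u^3 + 3.6148*u^2 - 9.3577*u + 3.519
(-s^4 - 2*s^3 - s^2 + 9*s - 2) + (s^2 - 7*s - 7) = -s^4 - 2*s^3 + 2*s - 9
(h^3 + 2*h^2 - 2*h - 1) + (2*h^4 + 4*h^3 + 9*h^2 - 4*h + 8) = 2*h^4 + 5*h^3 + 11*h^2 - 6*h + 7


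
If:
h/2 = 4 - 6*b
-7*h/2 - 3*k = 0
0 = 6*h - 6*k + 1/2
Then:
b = 209/312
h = -1/26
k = 7/156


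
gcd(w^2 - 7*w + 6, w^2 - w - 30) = w - 6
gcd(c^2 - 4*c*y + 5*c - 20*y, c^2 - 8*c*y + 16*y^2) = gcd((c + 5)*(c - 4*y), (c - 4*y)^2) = -c + 4*y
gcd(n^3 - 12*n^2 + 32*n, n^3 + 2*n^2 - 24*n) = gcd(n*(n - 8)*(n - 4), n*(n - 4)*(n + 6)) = n^2 - 4*n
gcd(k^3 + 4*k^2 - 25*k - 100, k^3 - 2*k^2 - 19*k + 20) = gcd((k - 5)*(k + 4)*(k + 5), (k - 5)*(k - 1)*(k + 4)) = k^2 - k - 20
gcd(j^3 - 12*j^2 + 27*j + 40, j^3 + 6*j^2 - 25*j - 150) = j - 5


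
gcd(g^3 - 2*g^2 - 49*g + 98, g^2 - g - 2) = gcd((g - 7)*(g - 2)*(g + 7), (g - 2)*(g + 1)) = g - 2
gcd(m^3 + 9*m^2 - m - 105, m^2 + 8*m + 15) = m + 5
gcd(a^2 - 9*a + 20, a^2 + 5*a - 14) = 1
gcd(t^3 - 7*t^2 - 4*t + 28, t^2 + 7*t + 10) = t + 2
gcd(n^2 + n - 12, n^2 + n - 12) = n^2 + n - 12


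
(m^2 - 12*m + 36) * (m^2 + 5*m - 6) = m^4 - 7*m^3 - 30*m^2 + 252*m - 216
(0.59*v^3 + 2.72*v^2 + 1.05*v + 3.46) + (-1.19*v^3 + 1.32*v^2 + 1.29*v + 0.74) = -0.6*v^3 + 4.04*v^2 + 2.34*v + 4.2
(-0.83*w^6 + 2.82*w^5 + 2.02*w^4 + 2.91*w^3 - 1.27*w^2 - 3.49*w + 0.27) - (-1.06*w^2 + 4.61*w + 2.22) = -0.83*w^6 + 2.82*w^5 + 2.02*w^4 + 2.91*w^3 - 0.21*w^2 - 8.1*w - 1.95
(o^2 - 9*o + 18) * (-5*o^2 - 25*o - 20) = -5*o^4 + 20*o^3 + 115*o^2 - 270*o - 360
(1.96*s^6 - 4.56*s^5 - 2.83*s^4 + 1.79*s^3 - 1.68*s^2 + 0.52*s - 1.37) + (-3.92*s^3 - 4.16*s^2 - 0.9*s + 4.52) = 1.96*s^6 - 4.56*s^5 - 2.83*s^4 - 2.13*s^3 - 5.84*s^2 - 0.38*s + 3.15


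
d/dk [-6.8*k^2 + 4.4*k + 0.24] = 4.4 - 13.6*k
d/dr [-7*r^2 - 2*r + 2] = -14*r - 2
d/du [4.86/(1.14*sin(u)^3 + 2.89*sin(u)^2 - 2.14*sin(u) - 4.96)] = (-16.6212*sin(u)^2 - 28.0908*sin(u) + 10.4004)*cos(u)/(1.14*sin(u)^3 + 2.89*sin(u)^2 - 2.14*sin(u) - 4.96)^2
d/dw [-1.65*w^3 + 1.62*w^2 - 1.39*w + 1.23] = -4.95*w^2 + 3.24*w - 1.39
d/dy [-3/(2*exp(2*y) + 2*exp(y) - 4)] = (3*exp(y) + 3/2)*exp(y)/(exp(2*y) + exp(y) - 2)^2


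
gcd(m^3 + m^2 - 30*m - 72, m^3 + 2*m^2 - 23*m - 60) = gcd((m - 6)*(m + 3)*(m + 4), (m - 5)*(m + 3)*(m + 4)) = m^2 + 7*m + 12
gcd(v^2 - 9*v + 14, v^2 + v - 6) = v - 2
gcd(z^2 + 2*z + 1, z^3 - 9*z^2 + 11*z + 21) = z + 1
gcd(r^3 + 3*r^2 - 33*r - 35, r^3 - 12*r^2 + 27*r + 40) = r^2 - 4*r - 5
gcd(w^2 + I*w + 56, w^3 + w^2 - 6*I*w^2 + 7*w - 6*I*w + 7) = w - 7*I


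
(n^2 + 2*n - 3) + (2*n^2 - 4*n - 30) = 3*n^2 - 2*n - 33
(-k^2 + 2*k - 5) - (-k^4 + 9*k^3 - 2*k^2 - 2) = k^4 - 9*k^3 + k^2 + 2*k - 3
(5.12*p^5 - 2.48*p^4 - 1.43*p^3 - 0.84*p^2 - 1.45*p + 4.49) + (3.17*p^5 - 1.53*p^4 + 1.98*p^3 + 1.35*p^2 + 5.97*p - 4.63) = 8.29*p^5 - 4.01*p^4 + 0.55*p^3 + 0.51*p^2 + 4.52*p - 0.14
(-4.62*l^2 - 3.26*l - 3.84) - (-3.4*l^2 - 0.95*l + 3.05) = -1.22*l^2 - 2.31*l - 6.89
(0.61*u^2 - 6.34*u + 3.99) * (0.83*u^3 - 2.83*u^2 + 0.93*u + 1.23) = 0.5063*u^5 - 6.9885*u^4 + 21.8212*u^3 - 16.4376*u^2 - 4.0875*u + 4.9077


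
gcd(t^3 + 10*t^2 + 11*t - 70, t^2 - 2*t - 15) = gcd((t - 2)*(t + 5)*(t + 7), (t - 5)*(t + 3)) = 1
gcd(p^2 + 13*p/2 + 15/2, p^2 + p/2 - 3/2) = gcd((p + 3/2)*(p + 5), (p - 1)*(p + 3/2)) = p + 3/2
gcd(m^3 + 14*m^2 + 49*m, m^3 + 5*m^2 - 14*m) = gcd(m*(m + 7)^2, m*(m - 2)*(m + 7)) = m^2 + 7*m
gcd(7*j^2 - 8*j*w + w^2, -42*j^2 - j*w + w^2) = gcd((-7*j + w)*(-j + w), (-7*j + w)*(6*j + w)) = -7*j + w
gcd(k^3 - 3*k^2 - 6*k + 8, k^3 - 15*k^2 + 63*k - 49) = k - 1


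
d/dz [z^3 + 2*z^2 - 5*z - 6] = 3*z^2 + 4*z - 5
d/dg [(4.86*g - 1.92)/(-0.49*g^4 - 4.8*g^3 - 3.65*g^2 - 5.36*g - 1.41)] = (7.1442*g^4 + 42.8928*g^3 - 9.909*g^2 - 14.016*g - 17.1438)/(0.2401*g^8 + 4.704*g^7 + 26.617*g^6 + 40.2928*g^5 + 66.1603*g^4 + 52.664*g^3 + 39.0226*g^2 + 15.1152*g + 1.9881)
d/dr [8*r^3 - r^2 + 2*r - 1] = 24*r^2 - 2*r + 2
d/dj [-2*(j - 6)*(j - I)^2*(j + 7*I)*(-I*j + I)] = 10*I*j^4 + j^3*(-40 - 56*I) + j^2*(210 + 114*I) + j*(-92 - 364*I) - 98 + 156*I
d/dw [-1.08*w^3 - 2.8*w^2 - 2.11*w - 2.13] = -3.24*w^2 - 5.6*w - 2.11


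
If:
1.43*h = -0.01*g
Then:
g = -143.0*h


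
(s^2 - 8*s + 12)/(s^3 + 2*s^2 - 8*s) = (s - 6)/(s*(s + 4))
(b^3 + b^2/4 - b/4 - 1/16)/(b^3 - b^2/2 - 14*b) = (-16*b^3 - 4*b^2 + 4*b + 1)/(8*b*(-2*b^2 + b + 28))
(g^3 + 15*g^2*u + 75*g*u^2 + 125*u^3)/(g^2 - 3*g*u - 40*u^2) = (-g^2 - 10*g*u - 25*u^2)/(-g + 8*u)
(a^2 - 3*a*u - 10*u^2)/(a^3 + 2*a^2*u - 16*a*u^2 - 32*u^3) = (-a + 5*u)/(-a^2 + 16*u^2)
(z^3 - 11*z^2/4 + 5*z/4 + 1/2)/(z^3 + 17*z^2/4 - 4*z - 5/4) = (z - 2)/(z + 5)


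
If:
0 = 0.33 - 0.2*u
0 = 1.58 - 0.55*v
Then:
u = 1.65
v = 2.87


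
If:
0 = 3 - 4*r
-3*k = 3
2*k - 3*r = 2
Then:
No Solution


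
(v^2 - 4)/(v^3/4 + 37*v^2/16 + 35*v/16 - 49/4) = 16*(v^2 - 4)/(4*v^3 + 37*v^2 + 35*v - 196)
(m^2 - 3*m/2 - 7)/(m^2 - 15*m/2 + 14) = (m + 2)/(m - 4)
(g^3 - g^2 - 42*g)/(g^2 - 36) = g*(g - 7)/(g - 6)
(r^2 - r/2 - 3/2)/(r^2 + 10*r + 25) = (2*r^2 - r - 3)/(2*(r^2 + 10*r + 25))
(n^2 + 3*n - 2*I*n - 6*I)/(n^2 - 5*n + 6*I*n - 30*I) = (n^2 + n*(3 - 2*I) - 6*I)/(n^2 + n*(-5 + 6*I) - 30*I)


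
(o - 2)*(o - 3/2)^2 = o^3 - 5*o^2 + 33*o/4 - 9/2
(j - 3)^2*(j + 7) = j^3 + j^2 - 33*j + 63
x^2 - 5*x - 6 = (x - 6)*(x + 1)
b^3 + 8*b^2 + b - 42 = (b - 2)*(b + 3)*(b + 7)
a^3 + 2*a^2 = a^2*(a + 2)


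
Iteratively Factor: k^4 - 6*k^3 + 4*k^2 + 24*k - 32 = (k + 2)*(k^3 - 8*k^2 + 20*k - 16) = (k - 4)*(k + 2)*(k^2 - 4*k + 4) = (k - 4)*(k - 2)*(k + 2)*(k - 2)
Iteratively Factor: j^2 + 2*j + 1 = (j + 1)*(j + 1)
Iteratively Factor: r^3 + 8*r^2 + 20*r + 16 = (r + 4)*(r^2 + 4*r + 4) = (r + 2)*(r + 4)*(r + 2)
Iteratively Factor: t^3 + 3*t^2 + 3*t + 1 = (t + 1)*(t^2 + 2*t + 1) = (t + 1)^2*(t + 1)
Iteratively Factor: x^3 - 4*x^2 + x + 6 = (x - 3)*(x^2 - x - 2) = (x - 3)*(x + 1)*(x - 2)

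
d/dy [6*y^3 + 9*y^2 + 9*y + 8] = 18*y^2 + 18*y + 9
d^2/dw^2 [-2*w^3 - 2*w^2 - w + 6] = -12*w - 4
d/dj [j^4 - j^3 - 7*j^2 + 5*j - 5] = 4*j^3 - 3*j^2 - 14*j + 5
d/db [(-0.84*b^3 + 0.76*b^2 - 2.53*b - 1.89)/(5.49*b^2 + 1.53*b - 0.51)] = (-4.6116*b^4 - 2.5704*b^3 + 16.3377*b^2 + 19.977*b + 4.182)/(30.1401*b^4 + 16.7994*b^3 - 3.2589*b^2 - 1.5606*b + 0.2601)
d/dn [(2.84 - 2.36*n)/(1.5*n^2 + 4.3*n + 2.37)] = (3.54*n^2 - 8.52*n - 17.8052)/(2.25*n^4 + 12.9*n^3 + 25.6*n^2 + 20.382*n + 5.6169)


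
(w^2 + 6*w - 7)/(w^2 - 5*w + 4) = (w + 7)/(w - 4)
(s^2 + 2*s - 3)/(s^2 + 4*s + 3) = (s - 1)/(s + 1)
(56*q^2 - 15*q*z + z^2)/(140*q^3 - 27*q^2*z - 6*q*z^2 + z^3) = (-8*q + z)/(-20*q^2 + q*z + z^2)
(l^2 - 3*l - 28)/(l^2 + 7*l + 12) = (l - 7)/(l + 3)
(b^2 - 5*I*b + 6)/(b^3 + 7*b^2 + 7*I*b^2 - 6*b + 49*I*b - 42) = (b - 6*I)/(b^2 + b*(7 + 6*I) + 42*I)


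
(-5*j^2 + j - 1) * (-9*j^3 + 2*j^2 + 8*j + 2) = 45*j^5 - 19*j^4 - 29*j^3 - 4*j^2 - 6*j - 2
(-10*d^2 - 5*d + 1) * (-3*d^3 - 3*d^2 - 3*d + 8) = 30*d^5 + 45*d^4 + 42*d^3 - 68*d^2 - 43*d + 8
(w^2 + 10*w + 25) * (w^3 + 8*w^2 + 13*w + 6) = w^5 + 18*w^4 + 118*w^3 + 336*w^2 + 385*w + 150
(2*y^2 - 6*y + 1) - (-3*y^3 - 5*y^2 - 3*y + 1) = 3*y^3 + 7*y^2 - 3*y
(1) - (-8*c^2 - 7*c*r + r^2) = 8*c^2 + 7*c*r - r^2 + 1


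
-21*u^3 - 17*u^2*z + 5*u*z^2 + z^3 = (-3*u + z)*(u + z)*(7*u + z)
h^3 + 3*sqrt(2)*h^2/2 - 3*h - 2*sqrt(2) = (h - sqrt(2))*(h + sqrt(2)/2)*(h + 2*sqrt(2))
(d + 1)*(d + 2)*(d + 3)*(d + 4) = d^4 + 10*d^3 + 35*d^2 + 50*d + 24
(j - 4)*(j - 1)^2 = j^3 - 6*j^2 + 9*j - 4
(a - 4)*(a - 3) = a^2 - 7*a + 12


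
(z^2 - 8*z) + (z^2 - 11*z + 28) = 2*z^2 - 19*z + 28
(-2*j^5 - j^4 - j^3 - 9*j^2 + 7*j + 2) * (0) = 0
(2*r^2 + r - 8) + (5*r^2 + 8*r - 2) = 7*r^2 + 9*r - 10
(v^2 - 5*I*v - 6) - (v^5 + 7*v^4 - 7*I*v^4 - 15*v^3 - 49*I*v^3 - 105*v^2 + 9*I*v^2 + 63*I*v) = -v^5 - 7*v^4 + 7*I*v^4 + 15*v^3 + 49*I*v^3 + 106*v^2 - 9*I*v^2 - 68*I*v - 6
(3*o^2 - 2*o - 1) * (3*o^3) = 9*o^5 - 6*o^4 - 3*o^3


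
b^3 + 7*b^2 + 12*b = b*(b + 3)*(b + 4)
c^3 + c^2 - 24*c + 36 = (c - 3)*(c - 2)*(c + 6)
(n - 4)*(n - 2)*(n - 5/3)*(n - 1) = n^4 - 26*n^3/3 + 77*n^2/3 - 94*n/3 + 40/3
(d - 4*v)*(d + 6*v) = d^2 + 2*d*v - 24*v^2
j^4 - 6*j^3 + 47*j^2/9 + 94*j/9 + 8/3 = (j - 4)*(j - 3)*(j + 1/3)*(j + 2/3)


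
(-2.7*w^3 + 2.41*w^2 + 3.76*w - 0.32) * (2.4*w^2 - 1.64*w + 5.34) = -6.48*w^5 + 10.212*w^4 - 9.3464*w^3 + 5.935*w^2 + 20.6032*w - 1.7088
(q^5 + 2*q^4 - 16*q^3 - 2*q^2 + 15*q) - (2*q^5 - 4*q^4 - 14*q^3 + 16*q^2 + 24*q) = -q^5 + 6*q^4 - 2*q^3 - 18*q^2 - 9*q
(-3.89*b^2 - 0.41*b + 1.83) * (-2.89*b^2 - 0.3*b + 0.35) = 11.2421*b^4 + 2.3519*b^3 - 6.5272*b^2 - 0.6925*b + 0.6405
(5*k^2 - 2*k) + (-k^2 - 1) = 4*k^2 - 2*k - 1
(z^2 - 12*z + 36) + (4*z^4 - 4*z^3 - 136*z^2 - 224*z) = 4*z^4 - 4*z^3 - 135*z^2 - 236*z + 36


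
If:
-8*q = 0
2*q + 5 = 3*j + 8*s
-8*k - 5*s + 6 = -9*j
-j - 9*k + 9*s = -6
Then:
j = 537/1063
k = 1112/1063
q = 0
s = 463/1063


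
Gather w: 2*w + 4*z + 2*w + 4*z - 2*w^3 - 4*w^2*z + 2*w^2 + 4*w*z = -2*w^3 + w^2*(2 - 4*z) + w*(4*z + 4) + 8*z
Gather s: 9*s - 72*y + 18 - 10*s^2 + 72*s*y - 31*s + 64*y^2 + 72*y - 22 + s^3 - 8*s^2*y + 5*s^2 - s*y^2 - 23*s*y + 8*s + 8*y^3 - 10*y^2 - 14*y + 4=s^3 + s^2*(-8*y - 5) + s*(-y^2 + 49*y - 14) + 8*y^3 + 54*y^2 - 14*y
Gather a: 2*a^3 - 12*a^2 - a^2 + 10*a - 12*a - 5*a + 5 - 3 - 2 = 2*a^3 - 13*a^2 - 7*a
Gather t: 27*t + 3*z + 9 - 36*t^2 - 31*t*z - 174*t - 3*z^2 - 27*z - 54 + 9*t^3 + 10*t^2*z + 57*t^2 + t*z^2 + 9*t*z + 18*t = 9*t^3 + t^2*(10*z + 21) + t*(z^2 - 22*z - 129) - 3*z^2 - 24*z - 45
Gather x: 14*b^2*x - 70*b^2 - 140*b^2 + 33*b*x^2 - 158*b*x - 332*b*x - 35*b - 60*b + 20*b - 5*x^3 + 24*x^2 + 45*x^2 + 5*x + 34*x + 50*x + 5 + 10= -210*b^2 - 75*b - 5*x^3 + x^2*(33*b + 69) + x*(14*b^2 - 490*b + 89) + 15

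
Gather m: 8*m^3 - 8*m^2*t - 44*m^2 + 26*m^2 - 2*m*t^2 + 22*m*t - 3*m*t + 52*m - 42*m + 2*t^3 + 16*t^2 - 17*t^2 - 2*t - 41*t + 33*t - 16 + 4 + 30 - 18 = 8*m^3 + m^2*(-8*t - 18) + m*(-2*t^2 + 19*t + 10) + 2*t^3 - t^2 - 10*t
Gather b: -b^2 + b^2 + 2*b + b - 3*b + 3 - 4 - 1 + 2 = 0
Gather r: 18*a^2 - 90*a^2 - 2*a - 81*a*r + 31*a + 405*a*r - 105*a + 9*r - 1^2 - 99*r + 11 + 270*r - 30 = -72*a^2 - 76*a + r*(324*a + 180) - 20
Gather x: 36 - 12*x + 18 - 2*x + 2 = 56 - 14*x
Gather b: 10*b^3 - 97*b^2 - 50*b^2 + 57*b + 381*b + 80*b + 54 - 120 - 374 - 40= 10*b^3 - 147*b^2 + 518*b - 480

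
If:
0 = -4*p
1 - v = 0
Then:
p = 0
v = 1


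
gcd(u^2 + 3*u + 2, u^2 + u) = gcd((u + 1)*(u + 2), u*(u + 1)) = u + 1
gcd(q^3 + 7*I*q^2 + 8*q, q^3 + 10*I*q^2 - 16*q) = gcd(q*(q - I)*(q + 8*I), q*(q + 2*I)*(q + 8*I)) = q^2 + 8*I*q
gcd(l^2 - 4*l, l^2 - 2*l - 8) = l - 4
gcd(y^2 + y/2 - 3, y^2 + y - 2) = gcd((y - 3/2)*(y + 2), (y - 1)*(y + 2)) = y + 2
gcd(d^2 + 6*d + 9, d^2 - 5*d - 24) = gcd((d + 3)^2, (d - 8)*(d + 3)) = d + 3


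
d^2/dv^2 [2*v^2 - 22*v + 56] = 4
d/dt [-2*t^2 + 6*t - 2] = 6 - 4*t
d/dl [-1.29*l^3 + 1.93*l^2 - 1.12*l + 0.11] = -3.87*l^2 + 3.86*l - 1.12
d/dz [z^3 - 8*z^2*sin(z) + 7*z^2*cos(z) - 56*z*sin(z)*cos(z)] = -7*z^2*sin(z) - 8*z^2*cos(z) + 3*z^2 - 16*z*sin(z) + 14*z*cos(z) - 56*z*cos(2*z) - 28*sin(2*z)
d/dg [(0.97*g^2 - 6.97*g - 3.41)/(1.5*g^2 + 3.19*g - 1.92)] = (13.5493*g^2 + 6.5052*g + 24.2603)/(2.25*g^4 + 9.57*g^3 + 4.4161*g^2 - 12.2496*g + 3.6864)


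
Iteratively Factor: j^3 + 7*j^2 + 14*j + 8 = (j + 2)*(j^2 + 5*j + 4) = (j + 1)*(j + 2)*(j + 4)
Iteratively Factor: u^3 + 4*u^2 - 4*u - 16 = (u + 4)*(u^2 - 4) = (u + 2)*(u + 4)*(u - 2)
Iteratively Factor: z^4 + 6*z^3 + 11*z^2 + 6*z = (z + 2)*(z^3 + 4*z^2 + 3*z) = z*(z + 2)*(z^2 + 4*z + 3) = z*(z + 1)*(z + 2)*(z + 3)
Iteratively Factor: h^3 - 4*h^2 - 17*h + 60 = (h + 4)*(h^2 - 8*h + 15) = (h - 5)*(h + 4)*(h - 3)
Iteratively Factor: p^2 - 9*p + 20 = (p - 5)*(p - 4)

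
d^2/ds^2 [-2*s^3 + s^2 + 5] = 2 - 12*s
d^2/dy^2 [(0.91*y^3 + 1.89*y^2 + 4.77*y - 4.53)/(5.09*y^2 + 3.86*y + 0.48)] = (195.56675*y^3 - 721.771758*y^2 - 602.682732*y - 129.659784)/(131.872229*y^6 + 300.015798*y^5 + 264.824556*y^4 + 114.096968*y^3 + 24.973632*y^2 + 2.668032*y + 0.110592)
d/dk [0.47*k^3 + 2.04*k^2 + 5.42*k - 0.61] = 1.41*k^2 + 4.08*k + 5.42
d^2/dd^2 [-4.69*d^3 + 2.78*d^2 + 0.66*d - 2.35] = 5.56 - 28.14*d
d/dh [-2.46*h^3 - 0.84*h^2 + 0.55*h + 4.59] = -7.38*h^2 - 1.68*h + 0.55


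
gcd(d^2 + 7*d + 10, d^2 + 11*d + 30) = d + 5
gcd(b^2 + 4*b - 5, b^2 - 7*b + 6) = b - 1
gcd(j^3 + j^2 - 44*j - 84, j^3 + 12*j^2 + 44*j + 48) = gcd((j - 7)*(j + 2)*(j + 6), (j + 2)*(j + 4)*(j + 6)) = j^2 + 8*j + 12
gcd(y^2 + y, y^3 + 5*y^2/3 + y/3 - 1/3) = y + 1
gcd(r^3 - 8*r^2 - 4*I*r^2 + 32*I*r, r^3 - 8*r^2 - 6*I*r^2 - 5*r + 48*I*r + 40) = r - 8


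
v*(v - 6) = v^2 - 6*v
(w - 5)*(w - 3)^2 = w^3 - 11*w^2 + 39*w - 45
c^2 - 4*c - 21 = (c - 7)*(c + 3)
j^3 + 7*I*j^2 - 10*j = j*(j + 2*I)*(j + 5*I)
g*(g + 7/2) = g^2 + 7*g/2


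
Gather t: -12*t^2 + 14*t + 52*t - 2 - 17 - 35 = -12*t^2 + 66*t - 54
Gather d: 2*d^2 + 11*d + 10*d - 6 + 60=2*d^2 + 21*d + 54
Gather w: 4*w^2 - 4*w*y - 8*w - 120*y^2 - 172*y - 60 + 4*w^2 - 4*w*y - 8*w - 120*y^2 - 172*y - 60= 8*w^2 + w*(-8*y - 16) - 240*y^2 - 344*y - 120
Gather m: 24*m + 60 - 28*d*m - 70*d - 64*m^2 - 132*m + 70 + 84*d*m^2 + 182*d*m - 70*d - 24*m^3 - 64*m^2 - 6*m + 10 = -140*d - 24*m^3 + m^2*(84*d - 128) + m*(154*d - 114) + 140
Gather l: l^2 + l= l^2 + l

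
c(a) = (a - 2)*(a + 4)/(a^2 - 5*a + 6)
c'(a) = (5 - 2*a)*(a - 2)*(a + 4)/(a^2 - 5*a + 6)^2 + (a - 2)/(a^2 - 5*a + 6) + (a + 4)/(a^2 - 5*a + 6) = -7/(a^2 - 6*a + 9)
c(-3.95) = -0.01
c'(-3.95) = -0.14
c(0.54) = -1.85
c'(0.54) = -1.16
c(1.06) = -2.61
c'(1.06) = -1.86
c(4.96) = 4.57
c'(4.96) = -1.82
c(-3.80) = -0.03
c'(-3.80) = -0.15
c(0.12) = -1.43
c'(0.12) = -0.84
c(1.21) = -2.91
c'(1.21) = -2.18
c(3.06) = 117.67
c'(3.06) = -1944.44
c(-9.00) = 0.42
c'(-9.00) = -0.05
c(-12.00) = 0.53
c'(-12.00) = -0.03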